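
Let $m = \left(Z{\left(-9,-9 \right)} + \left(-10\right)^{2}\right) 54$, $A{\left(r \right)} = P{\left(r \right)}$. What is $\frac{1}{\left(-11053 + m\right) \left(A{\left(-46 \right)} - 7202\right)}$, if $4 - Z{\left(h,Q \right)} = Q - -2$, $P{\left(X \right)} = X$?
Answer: $\frac{1}{36667632} \approx 2.7272 \cdot 10^{-8}$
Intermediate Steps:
$A{\left(r \right)} = r$
$Z{\left(h,Q \right)} = 2 - Q$ ($Z{\left(h,Q \right)} = 4 - \left(Q - -2\right) = 4 - \left(Q + 2\right) = 4 - \left(2 + Q\right) = 2 - Q$)
$m = 5994$ ($m = \left(\left(2 - -9\right) + \left(-10\right)^{2}\right) 54 = \left(\left(2 + 9\right) + 100\right) 54 = \left(11 + 100\right) 54 = 111 \cdot 54 = 5994$)
$\frac{1}{\left(-11053 + m\right) \left(A{\left(-46 \right)} - 7202\right)} = \frac{1}{\left(-11053 + 5994\right) \left(-46 - 7202\right)} = \frac{1}{\left(-5059\right) \left(-46 - 7202\right)} = \frac{1}{\left(-5059\right) \left(-7248\right)} = \frac{1}{36667632}$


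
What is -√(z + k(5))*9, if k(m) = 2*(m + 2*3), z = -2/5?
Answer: -54*√15/5 ≈ -41.828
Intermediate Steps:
z = -⅖ (z = -2*⅕ = -⅖ ≈ -0.40000)
k(m) = 12 + 2*m (k(m) = 2*(m + 6) = 2*(6 + m) = 12 + 2*m)
-√(z + k(5))*9 = -√(-⅖ + (12 + 2*5))*9 = -√(-⅖ + (12 + 10))*9 = -√(-⅖ + 22)*9 = -√(108/5)*9 = -6*√15/5*9 = -54*√15/5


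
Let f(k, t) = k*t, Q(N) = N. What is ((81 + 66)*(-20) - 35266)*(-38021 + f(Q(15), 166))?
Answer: 1357497386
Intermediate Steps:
((81 + 66)*(-20) - 35266)*(-38021 + f(Q(15), 166)) = ((81 + 66)*(-20) - 35266)*(-38021 + 15*166) = (147*(-20) - 35266)*(-38021 + 2490) = (-2940 - 35266)*(-35531) = -38206*(-35531) = 1357497386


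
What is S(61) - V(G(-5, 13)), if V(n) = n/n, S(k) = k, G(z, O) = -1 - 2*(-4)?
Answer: 60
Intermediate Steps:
G(z, O) = 7 (G(z, O) = -1 + 8 = 7)
V(n) = 1
S(61) - V(G(-5, 13)) = 61 - 1*1 = 61 - 1 = 60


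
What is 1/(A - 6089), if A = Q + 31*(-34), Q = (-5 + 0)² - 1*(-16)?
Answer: -1/7102 ≈ -0.00014081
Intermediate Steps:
Q = 41 (Q = (-5)² + 16 = 25 + 16 = 41)
A = -1013 (A = 41 + 31*(-34) = 41 - 1054 = -1013)
1/(A - 6089) = 1/(-1013 - 6089) = 1/(-7102) = -1/7102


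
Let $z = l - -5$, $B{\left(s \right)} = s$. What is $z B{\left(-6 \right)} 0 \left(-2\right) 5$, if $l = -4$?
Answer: $0$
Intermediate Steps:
$z = 1$ ($z = -4 - -5 = -4 + 5 = 1$)
$z B{\left(-6 \right)} 0 \left(-2\right) 5 = 1 \left(-6\right) 0 \left(-2\right) 5 = - 6 \cdot 0 \cdot 5 = \left(-6\right) 0 = 0$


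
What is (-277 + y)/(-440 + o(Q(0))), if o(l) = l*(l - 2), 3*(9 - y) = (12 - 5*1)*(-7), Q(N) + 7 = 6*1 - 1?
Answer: 755/1296 ≈ 0.58256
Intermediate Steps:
Q(N) = -2 (Q(N) = -7 + (6*1 - 1) = -7 + (6 - 1) = -7 + 5 = -2)
y = 76/3 (y = 9 - (12 - 5*1)*(-7)/3 = 9 - (12 - 5)*(-7)/3 = 9 - 7*(-7)/3 = 9 - ⅓*(-49) = 9 + 49/3 = 76/3 ≈ 25.333)
o(l) = l*(-2 + l)
(-277 + y)/(-440 + o(Q(0))) = (-277 + 76/3)/(-440 - 2*(-2 - 2)) = -755/(3*(-440 - 2*(-4))) = -755/(3*(-440 + 8)) = -755/3/(-432) = -755/3*(-1/432) = 755/1296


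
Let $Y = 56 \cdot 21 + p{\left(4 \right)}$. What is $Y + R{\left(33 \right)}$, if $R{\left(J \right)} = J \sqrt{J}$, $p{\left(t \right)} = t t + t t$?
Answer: $1208 + 33 \sqrt{33} \approx 1397.6$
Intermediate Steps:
$p{\left(t \right)} = 2 t^{2}$ ($p{\left(t \right)} = t^{2} + t^{2} = 2 t^{2}$)
$R{\left(J \right)} = J^{\frac{3}{2}}$
$Y = 1208$ ($Y = 56 \cdot 21 + 2 \cdot 4^{2} = 1176 + 2 \cdot 16 = 1176 + 32 = 1208$)
$Y + R{\left(33 \right)} = 1208 + 33^{\frac{3}{2}} = 1208 + 33 \sqrt{33}$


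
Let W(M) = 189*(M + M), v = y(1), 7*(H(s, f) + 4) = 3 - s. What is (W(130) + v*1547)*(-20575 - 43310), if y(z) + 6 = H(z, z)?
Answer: -2179245120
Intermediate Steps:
H(s, f) = -25/7 - s/7 (H(s, f) = -4 + (3 - s)/7 = -4 + (3/7 - s/7) = -25/7 - s/7)
y(z) = -67/7 - z/7 (y(z) = -6 + (-25/7 - z/7) = -67/7 - z/7)
v = -68/7 (v = -67/7 - 1/7*1 = -67/7 - 1/7 = -68/7 ≈ -9.7143)
W(M) = 378*M (W(M) = 189*(2*M) = 378*M)
(W(130) + v*1547)*(-20575 - 43310) = (378*130 - 68/7*1547)*(-20575 - 43310) = (49140 - 15028)*(-63885) = 34112*(-63885) = -2179245120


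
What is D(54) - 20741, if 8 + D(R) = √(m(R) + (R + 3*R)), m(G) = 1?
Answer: -20749 + √217 ≈ -20734.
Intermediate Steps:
D(R) = -8 + √(1 + 4*R) (D(R) = -8 + √(1 + (R + 3*R)) = -8 + √(1 + 4*R))
D(54) - 20741 = (-8 + √(1 + 4*54)) - 20741 = (-8 + √(1 + 216)) - 20741 = (-8 + √217) - 20741 = -20749 + √217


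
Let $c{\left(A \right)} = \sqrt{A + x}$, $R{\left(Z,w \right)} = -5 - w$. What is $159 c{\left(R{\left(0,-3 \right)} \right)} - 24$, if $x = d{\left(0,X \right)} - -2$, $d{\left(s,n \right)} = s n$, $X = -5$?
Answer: $-24$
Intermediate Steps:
$d{\left(s,n \right)} = n s$
$x = 2$ ($x = \left(-5\right) 0 - -2 = 0 + 2 = 2$)
$c{\left(A \right)} = \sqrt{2 + A}$ ($c{\left(A \right)} = \sqrt{A + 2} = \sqrt{2 + A}$)
$159 c{\left(R{\left(0,-3 \right)} \right)} - 24 = 159 \sqrt{2 - 2} - 24 = 159 \sqrt{0} - 24 = 159 \cdot 0 - 24 = 0 - 24 = -24$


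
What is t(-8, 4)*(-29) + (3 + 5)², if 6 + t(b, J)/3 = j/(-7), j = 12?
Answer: 5146/7 ≈ 735.14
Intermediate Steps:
t(b, J) = -162/7 (t(b, J) = -18 + 3*(12/(-7)) = -18 + 3*(12*(-⅐)) = -18 + 3*(-12/7) = -18 - 36/7 = -162/7)
t(-8, 4)*(-29) + (3 + 5)² = -162/7*(-29) + (3 + 5)² = 4698/7 + 8² = 4698/7 + 64 = 5146/7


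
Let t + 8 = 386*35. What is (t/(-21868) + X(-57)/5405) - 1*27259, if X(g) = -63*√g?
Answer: -298056657/10934 - 63*I*√57/5405 ≈ -27260.0 - 0.088*I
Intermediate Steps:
t = 13502 (t = -8 + 386*35 = -8 + 13510 = 13502)
(t/(-21868) + X(-57)/5405) - 1*27259 = (13502/(-21868) - 63*I*√57/5405) - 1*27259 = (13502*(-1/21868) - 63*I*√57*(1/5405)) - 27259 = (-6751/10934 - 63*I*√57*(1/5405)) - 27259 = (-6751/10934 - 63*I*√57/5405) - 27259 = -298056657/10934 - 63*I*√57/5405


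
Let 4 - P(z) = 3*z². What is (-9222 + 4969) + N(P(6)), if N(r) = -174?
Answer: -4427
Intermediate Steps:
P(z) = 4 - 3*z²
(-9222 + 4969) + N(P(6)) = (-9222 + 4969) - 174 = -4253 - 174 = -4427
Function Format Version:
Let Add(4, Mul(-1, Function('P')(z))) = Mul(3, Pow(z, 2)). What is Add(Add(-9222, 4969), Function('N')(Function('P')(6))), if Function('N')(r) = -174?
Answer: -4427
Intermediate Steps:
Function('P')(z) = Add(4, Mul(-3, Pow(z, 2))) (Function('P')(z) = Add(4, Mul(-1, Mul(3, Pow(z, 2)))) = Add(4, Mul(-3, Pow(z, 2))))
Add(Add(-9222, 4969), Function('N')(Function('P')(6))) = Add(Add(-9222, 4969), -174) = Add(-4253, -174) = -4427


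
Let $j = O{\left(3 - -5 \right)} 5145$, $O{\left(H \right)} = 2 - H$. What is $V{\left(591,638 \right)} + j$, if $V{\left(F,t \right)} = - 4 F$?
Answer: $-33234$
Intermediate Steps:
$j = -30870$ ($j = \left(2 - \left(3 - -5\right)\right) 5145 = \left(2 - \left(3 + 5\right)\right) 5145 = \left(2 - 8\right) 5145 = \left(-6\right) 5145 = -30870$)
$V{\left(591,638 \right)} + j = \left(-4\right) 591 - 30870 = -2364 - 30870 = -33234$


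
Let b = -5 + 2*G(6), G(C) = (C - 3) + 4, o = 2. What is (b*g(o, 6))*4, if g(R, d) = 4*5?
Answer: 720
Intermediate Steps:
G(C) = 1 + C (G(C) = (-3 + C) + 4 = 1 + C)
g(R, d) = 20
b = 9 (b = -5 + 2*(1 + 6) = -5 + 2*7 = -5 + 14 = 9)
(b*g(o, 6))*4 = (9*20)*4 = 180*4 = 720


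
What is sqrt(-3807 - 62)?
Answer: I*sqrt(3869) ≈ 62.201*I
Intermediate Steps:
sqrt(-3807 - 62) = sqrt(-3869) = I*sqrt(3869)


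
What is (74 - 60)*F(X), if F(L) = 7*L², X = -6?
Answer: 3528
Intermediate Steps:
(74 - 60)*F(X) = (74 - 60)*(7*(-6)²) = 14*(7*36) = 14*252 = 3528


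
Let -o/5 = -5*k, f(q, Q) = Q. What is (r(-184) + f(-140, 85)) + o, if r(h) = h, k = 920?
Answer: 22901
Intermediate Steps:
o = 23000 (o = -(-25)*920 = -5*(-4600) = 23000)
(r(-184) + f(-140, 85)) + o = (-184 + 85) + 23000 = -99 + 23000 = 22901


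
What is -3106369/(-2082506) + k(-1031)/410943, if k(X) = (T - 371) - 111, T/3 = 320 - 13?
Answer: 1277454816101/855791263158 ≈ 1.4927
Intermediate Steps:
T = 921 (T = 3*(320 - 13) = 3*307 = 921)
k(X) = 439 (k(X) = (921 - 371) - 111 = 550 - 111 = 439)
-3106369/(-2082506) + k(-1031)/410943 = -3106369/(-2082506) + 439/410943 = -3106369*(-1/2082506) + 439*(1/410943) = 3106369/2082506 + 439/410943 = 1277454816101/855791263158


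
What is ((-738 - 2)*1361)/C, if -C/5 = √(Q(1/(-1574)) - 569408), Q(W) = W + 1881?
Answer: -201428*I*√1406034523426/893287499 ≈ -267.38*I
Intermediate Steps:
Q(W) = 1881 + W
C = -5*I*√1406034523426/1574 (C = -5*√((1881 + 1/(-1574)) - 569408) = -5*√((1881 - 1/1574) - 569408) = -5*√(2960693/1574 - 569408) = -5*I*√1406034523426/1574 ≈ -3766.7*I)
((-738 - 2)*1361)/C = ((-738 - 2)*1361)/((-5*I*√1406034523426/1574)) = (-740*1361)*(I*√1406034523426/4466437495) = -201428*I*√1406034523426/893287499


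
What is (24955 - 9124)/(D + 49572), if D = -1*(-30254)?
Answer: 15831/79826 ≈ 0.19832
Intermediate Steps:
D = 30254
(24955 - 9124)/(D + 49572) = (24955 - 9124)/(30254 + 49572) = 15831/79826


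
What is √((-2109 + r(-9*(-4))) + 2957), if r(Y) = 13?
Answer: √861 ≈ 29.343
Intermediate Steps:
√((-2109 + r(-9*(-4))) + 2957) = √((-2109 + 13) + 2957) = √(-2096 + 2957) = √861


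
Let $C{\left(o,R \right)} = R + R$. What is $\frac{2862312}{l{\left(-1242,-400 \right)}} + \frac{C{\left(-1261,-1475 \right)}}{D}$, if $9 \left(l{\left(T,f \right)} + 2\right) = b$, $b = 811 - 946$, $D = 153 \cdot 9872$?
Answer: $- \frac{127155349763}{755208} \approx -1.6837 \cdot 10^{5}$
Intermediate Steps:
$D = 1510416$
$b = -135$ ($b = 811 - 946 = -135$)
$l{\left(T,f \right)} = -17$ ($l{\left(T,f \right)} = -2 + \frac{1}{9} \left(-135\right) = -2 - 15 = -17$)
$C{\left(o,R \right)} = 2 R$
$\frac{2862312}{l{\left(-1242,-400 \right)}} + \frac{C{\left(-1261,-1475 \right)}}{D} = \frac{2862312}{-17} + \frac{2 \left(-1475\right)}{1510416} = 2862312 \left(- \frac{1}{17}\right) - \frac{1475}{755208} = - \frac{2862312}{17} - \frac{1475}{755208} = - \frac{127155349763}{755208}$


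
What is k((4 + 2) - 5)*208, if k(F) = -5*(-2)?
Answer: 2080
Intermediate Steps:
k(F) = 10
k((4 + 2) - 5)*208 = 10*208 = 2080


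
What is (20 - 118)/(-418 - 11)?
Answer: 98/429 ≈ 0.22844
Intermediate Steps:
(20 - 118)/(-418 - 11) = -98/(-429) = -98*(-1/429) = 98/429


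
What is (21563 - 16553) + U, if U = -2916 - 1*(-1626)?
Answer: 3720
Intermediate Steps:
U = -1290 (U = -2916 + 1626 = -1290)
(21563 - 16553) + U = (21563 - 16553) - 1290 = 5010 - 1290 = 3720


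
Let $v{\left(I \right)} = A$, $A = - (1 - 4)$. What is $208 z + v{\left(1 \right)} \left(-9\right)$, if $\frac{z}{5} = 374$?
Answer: $388933$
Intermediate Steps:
$A = 3$ ($A = \left(-1\right) \left(-3\right) = 3$)
$v{\left(I \right)} = 3$
$z = 1870$ ($z = 5 \cdot 374 = 1870$)
$208 z + v{\left(1 \right)} \left(-9\right) = 208 \cdot 1870 + 3 \left(-9\right) = 388960 - 27 = 388933$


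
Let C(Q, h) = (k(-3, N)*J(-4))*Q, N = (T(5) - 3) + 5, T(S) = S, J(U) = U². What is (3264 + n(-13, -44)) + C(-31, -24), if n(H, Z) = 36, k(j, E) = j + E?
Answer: 1316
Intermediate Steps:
N = 7 (N = (5 - 3) + 5 = 2 + 5 = 7)
k(j, E) = E + j
C(Q, h) = 64*Q (C(Q, h) = ((7 - 3)*(-4)²)*Q = (4*16)*Q = 64*Q)
(3264 + n(-13, -44)) + C(-31, -24) = (3264 + 36) + 64*(-31) = 3300 - 1984 = 1316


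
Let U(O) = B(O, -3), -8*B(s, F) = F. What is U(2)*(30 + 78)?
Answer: 81/2 ≈ 40.500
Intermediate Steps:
B(s, F) = -F/8
U(O) = 3/8 (U(O) = -⅛*(-3) = 3/8)
U(2)*(30 + 78) = 3*(30 + 78)/8 = (3/8)*108 = 81/2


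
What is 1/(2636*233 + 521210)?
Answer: 1/1135398 ≈ 8.8075e-7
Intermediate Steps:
1/(2636*233 + 521210) = 1/(614188 + 521210) = 1/1135398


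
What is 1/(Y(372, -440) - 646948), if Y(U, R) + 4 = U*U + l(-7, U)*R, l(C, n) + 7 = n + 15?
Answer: -1/675768 ≈ -1.4798e-6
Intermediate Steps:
l(C, n) = 8 + n (l(C, n) = -7 + (n + 15) = -7 + (15 + n) = 8 + n)
Y(U, R) = -4 + U² + R*(8 + U) (Y(U, R) = -4 + (U*U + (8 + U)*R) = -4 + (U² + R*(8 + U)) = -4 + U² + R*(8 + U))
1/(Y(372, -440) - 646948) = 1/((-4 + 372² - 440*(8 + 372)) - 646948) = 1/((-4 + 138384 - 440*380) - 646948) = 1/((-4 + 138384 - 167200) - 646948) = 1/(-28820 - 646948) = 1/(-675768) = -1/675768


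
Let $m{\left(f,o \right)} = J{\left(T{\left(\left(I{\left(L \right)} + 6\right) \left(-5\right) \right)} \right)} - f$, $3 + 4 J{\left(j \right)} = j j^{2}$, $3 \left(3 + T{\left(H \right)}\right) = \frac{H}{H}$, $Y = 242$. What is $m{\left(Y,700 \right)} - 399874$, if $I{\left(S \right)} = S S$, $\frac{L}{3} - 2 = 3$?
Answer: $- \frac{43213121}{108} \approx -4.0012 \cdot 10^{5}$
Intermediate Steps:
$L = 15$ ($L = 6 + 3 \cdot 3 = 6 + 9 = 15$)
$I{\left(S \right)} = S^{2}$
$T{\left(H \right)} = - \frac{8}{3}$ ($T{\left(H \right)} = -3 + \frac{H \frac{1}{H}}{3} = -3 + \frac{1}{3} \cdot 1 = -3 + \frac{1}{3} = - \frac{8}{3}$)
$J{\left(j \right)} = - \frac{3}{4} + \frac{j^{3}}{4}$ ($J{\left(j \right)} = - \frac{3}{4} + \frac{j j^{2}}{4} = - \frac{3}{4} + \frac{j^{3}}{4}$)
$m{\left(f,o \right)} = - \frac{593}{108} - f$ ($m{\left(f,o \right)} = \left(- \frac{3}{4} + \frac{\left(- \frac{8}{3}\right)^{3}}{4}\right) - f = \left(- \frac{3}{4} + \frac{1}{4} \left(- \frac{512}{27}\right)\right) - f = \left(- \frac{3}{4} - \frac{128}{27}\right) - f = - \frac{593}{108} - f$)
$m{\left(Y,700 \right)} - 399874 = \left(- \frac{593}{108} - 242\right) - 399874 = - \frac{26729}{108} - 399874 = - \frac{43213121}{108}$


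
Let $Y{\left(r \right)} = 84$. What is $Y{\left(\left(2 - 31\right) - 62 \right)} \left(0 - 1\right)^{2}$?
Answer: $84$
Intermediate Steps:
$Y{\left(\left(2 - 31\right) - 62 \right)} \left(0 - 1\right)^{2} = 84 \left(0 - 1\right)^{2} = 84 \left(-1\right)^{2} = 84 \cdot 1 = 84$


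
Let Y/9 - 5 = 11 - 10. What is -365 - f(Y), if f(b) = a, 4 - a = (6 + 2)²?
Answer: -305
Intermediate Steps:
Y = 54 (Y = 45 + 9*(11 - 10) = 45 + 9*1 = 45 + 9 = 54)
a = -60 (a = 4 - (6 + 2)² = 4 - 1*8² = 4 - 1*64 = 4 - 64 = -60)
f(b) = -60
-365 - f(Y) = -365 - 1*(-60) = -365 + 60 = -305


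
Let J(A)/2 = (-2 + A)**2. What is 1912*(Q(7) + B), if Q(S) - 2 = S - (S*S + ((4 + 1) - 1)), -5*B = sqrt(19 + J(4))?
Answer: -84128 - 5736*sqrt(3)/5 ≈ -86115.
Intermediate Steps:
J(A) = 2*(-2 + A)**2
B = -3*sqrt(3)/5 (B = -sqrt(19 + 2*(-2 + 4)**2)/5 = -sqrt(19 + 2*2**2)/5 = -sqrt(19 + 2*4)/5 = -sqrt(19 + 8)/5 = -3*sqrt(3)/5 ≈ -1.0392)
Q(S) = -2 + S - S**2 (Q(S) = 2 + (S - (S*S + ((4 + 1) - 1))) = 2 + (S - (S**2 + (5 - 1))) = 2 + (S - (S**2 + 4)) = 2 + (S - (4 + S**2)) = 2 + (S + (-4 - S**2)) = 2 + (-4 + S - S**2) = -2 + S - S**2)
1912*(Q(7) + B) = 1912*((-2 + 7 - 1*7**2) - 3*sqrt(3)/5) = 1912*((-2 + 7 - 1*49) - 3*sqrt(3)/5) = 1912*((-2 + 7 - 49) - 3*sqrt(3)/5) = 1912*(-44 - 3*sqrt(3)/5) = -84128 - 5736*sqrt(3)/5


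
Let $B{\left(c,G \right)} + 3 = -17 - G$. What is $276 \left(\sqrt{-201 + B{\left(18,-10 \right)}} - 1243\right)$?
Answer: $-343068 + 276 i \sqrt{211} \approx -3.4307 \cdot 10^{5} + 4009.1 i$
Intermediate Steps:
$B{\left(c,G \right)} = -20 - G$ ($B{\left(c,G \right)} = -3 - \left(17 + G\right) = -20 - G$)
$276 \left(\sqrt{-201 + B{\left(18,-10 \right)}} - 1243\right) = 276 \left(\sqrt{-201 - 10} - 1243\right) = 276 \left(\sqrt{-211} - 1243\right) = 276 \left(i \sqrt{211} - 1243\right) = 276 \left(-1243 + i \sqrt{211}\right) = -343068 + 276 i \sqrt{211}$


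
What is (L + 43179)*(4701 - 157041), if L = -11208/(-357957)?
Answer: -261622563342860/39773 ≈ -6.5779e+9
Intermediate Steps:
L = 3736/119319 (L = -11208*(-1/357957) = 3736/119319 ≈ 0.031311)
(L + 43179)*(4701 - 157041) = (3736/119319 + 43179)*(4701 - 157041) = (5152078837/119319)*(-152340) = -261622563342860/39773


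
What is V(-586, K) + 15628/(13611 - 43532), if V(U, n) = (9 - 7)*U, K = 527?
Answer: -35083040/29921 ≈ -1172.5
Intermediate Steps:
V(U, n) = 2*U
V(-586, K) + 15628/(13611 - 43532) = 2*(-586) + 15628/(13611 - 43532) = -1172 + 15628/(-29921) = -1172 + 15628*(-1/29921) = -1172 - 15628/29921 = -35083040/29921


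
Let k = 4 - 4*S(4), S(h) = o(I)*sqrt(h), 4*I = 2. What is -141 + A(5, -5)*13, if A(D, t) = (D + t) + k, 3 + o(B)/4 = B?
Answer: 951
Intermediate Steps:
I = 1/2 (I = (1/4)*2 = 1/2 ≈ 0.50000)
o(B) = -12 + 4*B
S(h) = -10*sqrt(h) (S(h) = (-12 + 4*(1/2))*sqrt(h) = (-12 + 2)*sqrt(h) = -10*sqrt(h))
k = 84 (k = 4 - (-40)*sqrt(4) = 4 - (-40)*2 = 4 - 4*(-20) = 4 + 80 = 84)
A(D, t) = 84 + D + t (A(D, t) = (D + t) + 84 = 84 + D + t)
-141 + A(5, -5)*13 = -141 + (84 + 5 - 5)*13 = -141 + 84*13 = -141 + 1092 = 951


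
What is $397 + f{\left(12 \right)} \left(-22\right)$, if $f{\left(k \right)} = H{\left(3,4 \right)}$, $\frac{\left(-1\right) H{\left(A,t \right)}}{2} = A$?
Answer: $529$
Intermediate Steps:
$H{\left(A,t \right)} = - 2 A$
$f{\left(k \right)} = -6$ ($f{\left(k \right)} = \left(-2\right) 3 = -6$)
$397 + f{\left(12 \right)} \left(-22\right) = 397 - -132 = 397 + 132 = 529$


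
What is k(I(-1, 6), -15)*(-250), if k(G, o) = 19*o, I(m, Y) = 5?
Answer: 71250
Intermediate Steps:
k(I(-1, 6), -15)*(-250) = (19*(-15))*(-250) = -285*(-250) = 71250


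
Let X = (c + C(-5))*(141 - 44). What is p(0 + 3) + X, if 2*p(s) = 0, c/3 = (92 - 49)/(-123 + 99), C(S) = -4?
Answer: -7275/8 ≈ -909.38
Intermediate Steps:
c = -43/8 (c = 3*((92 - 49)/(-123 + 99)) = 3*(43/(-24)) = 3*(43*(-1/24)) = 3*(-43/24) = -43/8 ≈ -5.3750)
p(s) = 0 (p(s) = (½)*0 = 0)
X = -7275/8 (X = (-43/8 - 4)*(141 - 44) = -75/8*97 = -7275/8 ≈ -909.38)
p(0 + 3) + X = 0 - 7275/8 = -7275/8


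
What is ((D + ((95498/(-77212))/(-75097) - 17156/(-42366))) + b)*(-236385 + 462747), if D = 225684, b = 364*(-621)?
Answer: -833164622346782336519/10235607177851 ≈ -8.1399e+7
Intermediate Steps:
b = -226044
((D + ((95498/(-77212))/(-75097) - 17156/(-42366))) + b)*(-236385 + 462747) = ((225684 + ((95498/(-77212))/(-75097) - 17156/(-42366))) - 226044)*(-236385 + 462747) = ((225684 + ((95498*(-1/77212))*(-1/75097) - 17156*(-1/42366))) - 226044)*226362 = ((225684 + (-47749/38606*(-1/75097) + 8578/21183)) - 226044)*226362 = ((225684 + (47749/2899194782 + 8578/21183)) - 226044)*226362 = ((225684 + 24870304307063/61413643067106) - 226044)*226362 = (13860101492261057567/61413643067106 - 226044)*226362 = -22084041199851097/61413643067106*226362 = -833164622346782336519/10235607177851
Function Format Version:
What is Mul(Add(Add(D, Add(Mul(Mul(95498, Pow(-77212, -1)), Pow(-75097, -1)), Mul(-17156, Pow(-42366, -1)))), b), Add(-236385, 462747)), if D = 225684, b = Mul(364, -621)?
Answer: Rational(-833164622346782336519, 10235607177851) ≈ -8.1399e+7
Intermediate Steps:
b = -226044
Mul(Add(Add(D, Add(Mul(Mul(95498, Pow(-77212, -1)), Pow(-75097, -1)), Mul(-17156, Pow(-42366, -1)))), b), Add(-236385, 462747)) = Mul(Add(Add(225684, Add(Mul(Mul(95498, Pow(-77212, -1)), Pow(-75097, -1)), Mul(-17156, Pow(-42366, -1)))), -226044), Add(-236385, 462747)) = Mul(Add(Add(225684, Add(Mul(Mul(95498, Rational(-1, 77212)), Rational(-1, 75097)), Mul(-17156, Rational(-1, 42366)))), -226044), 226362) = Mul(Add(Add(225684, Add(Mul(Rational(-47749, 38606), Rational(-1, 75097)), Rational(8578, 21183))), -226044), 226362) = Mul(Add(Add(225684, Add(Rational(47749, 2899194782), Rational(8578, 21183))), -226044), 226362) = Mul(Add(Add(225684, Rational(24870304307063, 61413643067106)), -226044), 226362) = Mul(Add(Rational(13860101492261057567, 61413643067106), -226044), 226362) = Mul(Rational(-22084041199851097, 61413643067106), 226362) = Rational(-833164622346782336519, 10235607177851)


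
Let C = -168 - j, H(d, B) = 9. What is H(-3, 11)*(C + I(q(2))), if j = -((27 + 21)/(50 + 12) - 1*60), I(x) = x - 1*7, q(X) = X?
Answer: -64791/31 ≈ -2090.0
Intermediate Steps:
I(x) = -7 + x (I(x) = x - 7 = -7 + x)
j = 1836/31 (j = -(48/62 - 60) = -(48*(1/62) - 60) = -(24/31 - 60) = -1*(-1836/31) = 1836/31 ≈ 59.226)
C = -7044/31 (C = -168 - 1*1836/31 = -168 - 1836/31 = -7044/31 ≈ -227.23)
H(-3, 11)*(C + I(q(2))) = 9*(-7044/31 + (-7 + 2)) = 9*(-7044/31 - 5) = 9*(-7199/31) = -64791/31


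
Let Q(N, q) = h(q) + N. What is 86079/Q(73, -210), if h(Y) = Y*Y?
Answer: 86079/44173 ≈ 1.9487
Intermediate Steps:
h(Y) = Y²
Q(N, q) = N + q² (Q(N, q) = q² + N = N + q²)
86079/Q(73, -210) = 86079/(73 + (-210)²) = 86079/(73 + 44100) = 86079/44173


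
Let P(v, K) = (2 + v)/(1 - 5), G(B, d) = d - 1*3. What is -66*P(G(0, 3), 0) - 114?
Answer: -81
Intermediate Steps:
G(B, d) = -3 + d (G(B, d) = d - 3 = -3 + d)
P(v, K) = -½ - v/4 (P(v, K) = (2 + v)/(-4) = (2 + v)*(-¼) = -½ - v/4)
-66*P(G(0, 3), 0) - 114 = -66*(-½ - (-3 + 3)/4) - 114 = -66*(-½ - ¼*0) - 114 = -66*(-½ + 0) - 114 = -66*(-½) - 114 = 33 - 114 = -81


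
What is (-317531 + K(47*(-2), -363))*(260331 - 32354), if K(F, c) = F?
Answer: -72411194625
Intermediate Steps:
(-317531 + K(47*(-2), -363))*(260331 - 32354) = (-317531 + 47*(-2))*(260331 - 32354) = (-317531 - 94)*227977 = -317625*227977 = -72411194625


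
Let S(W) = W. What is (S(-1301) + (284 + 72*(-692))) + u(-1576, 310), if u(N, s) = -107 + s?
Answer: -50638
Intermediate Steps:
(S(-1301) + (284 + 72*(-692))) + u(-1576, 310) = (-1301 + (284 + 72*(-692))) + (-107 + 310) = (-1301 + (284 - 49824)) + 203 = (-1301 - 49540) + 203 = -50841 + 203 = -50638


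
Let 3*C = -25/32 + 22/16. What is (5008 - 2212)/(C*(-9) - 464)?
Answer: -89472/14905 ≈ -6.0028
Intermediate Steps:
C = 19/96 (C = (-25/32 + 22/16)/3 = (-25*1/32 + 22*(1/16))/3 = (-25/32 + 11/8)/3 = (⅓)*(19/32) = 19/96 ≈ 0.19792)
(5008 - 2212)/(C*(-9) - 464) = (5008 - 2212)/((19/96)*(-9) - 464) = 2796/(-57/32 - 464) = 2796/(-14905/32) = 2796*(-32/14905) = -89472/14905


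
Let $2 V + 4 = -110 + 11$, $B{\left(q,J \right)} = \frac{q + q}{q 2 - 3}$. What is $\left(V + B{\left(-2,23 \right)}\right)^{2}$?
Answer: $\frac{508369}{196} \approx 2593.7$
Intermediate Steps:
$B{\left(q,J \right)} = \frac{2 q}{-3 + 2 q}$ ($B{\left(q,J \right)} = \frac{2 q}{2 q - 3} = \frac{2 q}{-3 + 2 q}$)
$V = - \frac{103}{2}$ ($V = -2 + \frac{-110 + 11}{2} = -2 + \frac{1}{2} \left(-99\right) = -2 - \frac{99}{2} = - \frac{103}{2} \approx -51.5$)
$\left(V + B{\left(-2,23 \right)}\right)^{2} = \left(- \frac{103}{2} + 2 \left(-2\right) \frac{1}{-3 + 2 \left(-2\right)}\right)^{2} = \left(- \frac{103}{2} + 2 \left(-2\right) \frac{1}{-3 - 4}\right)^{2} = \left(- \frac{103}{2} + 2 \left(-2\right) \frac{1}{-7}\right)^{2} = \left(- \frac{103}{2} + 2 \left(-2\right) \left(- \frac{1}{7}\right)\right)^{2} = \left(- \frac{103}{2} + \frac{4}{7}\right)^{2} = \left(- \frac{713}{14}\right)^{2} = \frac{508369}{196}$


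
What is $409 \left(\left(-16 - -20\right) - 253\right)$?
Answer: $-101841$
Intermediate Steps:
$409 \left(\left(-16 - -20\right) - 253\right) = 409 \left(\left(-16 + 20\right) - 253\right) = 409 \left(4 - 253\right) = 409 \left(-249\right) = -101841$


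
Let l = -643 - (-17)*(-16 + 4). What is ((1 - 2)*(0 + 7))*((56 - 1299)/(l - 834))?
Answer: -8701/1681 ≈ -5.1761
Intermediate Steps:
l = -847 (l = -643 - (-17)*(-12) = -643 - 1*204 = -643 - 204 = -847)
((1 - 2)*(0 + 7))*((56 - 1299)/(l - 834)) = ((1 - 2)*(0 + 7))*((56 - 1299)/(-847 - 834)) = (-1*7)*(-1243/(-1681)) = -(-8701)*(-1)/1681 = -7*1243/1681 = -8701/1681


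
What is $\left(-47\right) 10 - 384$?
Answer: $-854$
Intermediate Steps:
$\left(-47\right) 10 - 384 = -470 - 384 = -854$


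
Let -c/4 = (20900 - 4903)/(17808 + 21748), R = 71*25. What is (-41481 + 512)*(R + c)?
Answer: -718472451682/9889 ≈ -7.2654e+7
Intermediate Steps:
R = 1775
c = -15997/9889 (c = -4*(20900 - 4903)/(17808 + 21748) = -63988/39556 = -4*15997/39556 = -15997/9889 ≈ -1.6177)
(-41481 + 512)*(R + c) = (-41481 + 512)*(1775 - 15997/9889) = -40969*17536978/9889 = -718472451682/9889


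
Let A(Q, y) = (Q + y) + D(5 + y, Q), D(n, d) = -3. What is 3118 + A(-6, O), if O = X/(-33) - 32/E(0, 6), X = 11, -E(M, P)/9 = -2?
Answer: 27962/9 ≈ 3106.9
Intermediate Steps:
E(M, P) = 18 (E(M, P) = -9*(-2) = 18)
O = -19/9 (O = 11/(-33) - 32/18 = 11*(-1/33) - 32*1/18 = -⅓ - 16/9 = -19/9 ≈ -2.1111)
A(Q, y) = -3 + Q + y (A(Q, y) = (Q + y) - 3 = -3 + Q + y)
3118 + A(-6, O) = 3118 + (-3 - 6 - 19/9) = 3118 - 100/9 = 27962/9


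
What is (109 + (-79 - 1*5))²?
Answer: 625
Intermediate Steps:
(109 + (-79 - 1*5))² = (109 + (-79 - 5))² = (109 - 84)² = 25² = 625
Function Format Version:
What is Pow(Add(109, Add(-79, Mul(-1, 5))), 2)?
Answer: 625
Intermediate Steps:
Pow(Add(109, Add(-79, Mul(-1, 5))), 2) = Pow(Add(109, Add(-79, -5)), 2) = Pow(Add(109, -84), 2) = Pow(25, 2) = 625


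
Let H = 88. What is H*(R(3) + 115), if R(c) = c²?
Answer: 10912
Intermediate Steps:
H*(R(3) + 115) = 88*(3² + 115) = 88*(9 + 115) = 88*124 = 10912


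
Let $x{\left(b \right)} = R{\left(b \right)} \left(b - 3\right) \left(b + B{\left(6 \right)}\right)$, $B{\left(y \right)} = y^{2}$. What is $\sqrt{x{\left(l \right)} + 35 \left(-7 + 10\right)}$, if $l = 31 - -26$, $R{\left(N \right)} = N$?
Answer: $\sqrt{286359} \approx 535.13$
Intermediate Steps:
$l = 57$ ($l = 31 + 26 = 57$)
$x{\left(b \right)} = b \left(-3 + b\right) \left(36 + b\right)$ ($x{\left(b \right)} = b \left(b - 3\right) \left(b + 6^{2}\right) = b \left(-3 + b\right) \left(b + 36\right) = b \left(-3 + b\right) \left(36 + b\right)$)
$\sqrt{x{\left(l \right)} + 35 \left(-7 + 10\right)} = \sqrt{57 \left(-108 + 57^{2} + 33 \cdot 57\right) + 35 \left(-7 + 10\right)} = \sqrt{57 \left(-108 + 3249 + 1881\right) + 35 \cdot 3} = \sqrt{57 \cdot 5022 + 105} = \sqrt{286254 + 105} = \sqrt{286359}$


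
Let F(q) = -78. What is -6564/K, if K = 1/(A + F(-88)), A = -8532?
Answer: 56516040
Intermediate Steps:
K = -1/8610 (K = 1/(-8532 - 78) = 1/(-8610) = -1/8610 ≈ -0.00011614)
-6564/K = -6564/(-1/8610) = -6564*(-8610) = 56516040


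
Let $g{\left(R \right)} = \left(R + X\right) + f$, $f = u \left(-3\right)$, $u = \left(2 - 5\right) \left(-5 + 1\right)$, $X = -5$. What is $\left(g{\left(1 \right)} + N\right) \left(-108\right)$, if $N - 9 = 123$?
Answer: $-9936$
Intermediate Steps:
$N = 132$ ($N = 9 + 123 = 132$)
$u = 12$ ($u = \left(-3\right) \left(-4\right) = 12$)
$f = -36$ ($f = 12 \left(-3\right) = -36$)
$g{\left(R \right)} = -41 + R$ ($g{\left(R \right)} = \left(R - 5\right) - 36 = \left(-5 + R\right) - 36 = -41 + R$)
$\left(g{\left(1 \right)} + N\right) \left(-108\right) = \left(\left(-41 + 1\right) + 132\right) \left(-108\right) = \left(-40 + 132\right) \left(-108\right) = 92 \left(-108\right) = -9936$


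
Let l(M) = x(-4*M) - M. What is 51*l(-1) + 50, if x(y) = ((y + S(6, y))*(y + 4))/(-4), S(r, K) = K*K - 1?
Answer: -1837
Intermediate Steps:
S(r, K) = -1 + K² (S(r, K) = K² - 1 = -1 + K²)
x(y) = -(4 + y)*(-1 + y + y²)/4 (x(y) = ((y + (-1 + y²))*(y + 4))/(-4) = ((-1 + y + y²)*(4 + y))*(-¼) = ((4 + y)*(-1 + y + y²))*(-¼) = -(4 + y)*(-1 + y + y²)/4)
l(M) = 1 - 20*M² + 2*M + 16*M³ (l(M) = (1 - 5*16*M²/4 - (-3)*M - (-64*M³)/4) - M = (1 - 20*M² + 3*M - (-16)*M³) - M = (1 - 20*M² + 3*M + 16*M³) - M = 1 - 20*M² + 2*M + 16*M³)
51*l(-1) + 50 = 51*(1 - 20*(-1)² + 2*(-1) + 16*(-1)³) + 50 = 51*(1 - 20*1 - 2 + 16*(-1)) + 50 = 51*(1 - 20 - 2 - 16) + 50 = 51*(-37) + 50 = -1887 + 50 = -1837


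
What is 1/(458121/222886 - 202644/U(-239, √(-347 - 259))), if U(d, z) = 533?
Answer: -9138326/3455564007 ≈ -0.0026445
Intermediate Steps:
1/(458121/222886 - 202644/U(-239, √(-347 - 259))) = 1/(458121/222886 - 202644/533) = 1/(458121*(1/222886) - 202644*1/533) = 1/(458121/222886 - 15588/41) = 1/(-3455564007/9138326) = -9138326/3455564007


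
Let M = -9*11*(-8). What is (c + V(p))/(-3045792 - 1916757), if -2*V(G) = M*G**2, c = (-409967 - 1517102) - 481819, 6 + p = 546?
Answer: 117882488/4962549 ≈ 23.754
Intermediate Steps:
p = 540 (p = -6 + 546 = 540)
M = 792 (M = -99*(-8) = 792)
c = -2408888 (c = -1927069 - 481819 = -2408888)
V(G) = -396*G**2
(c + V(p))/(-3045792 - 1916757) = (-2408888 - 396*540**2)/(-3045792 - 1916757) = (-2408888 - 396*291600)/(-4962549) = (-2408888 - 115473600)*(-1/4962549) = -117882488*(-1/4962549) = 117882488/4962549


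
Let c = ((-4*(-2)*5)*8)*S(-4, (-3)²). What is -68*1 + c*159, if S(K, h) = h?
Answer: 457852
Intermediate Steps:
c = 2880 (c = ((-4*(-2)*5)*8)*(-3)² = ((8*5)*8)*9 = (40*8)*9 = 320*9 = 2880)
-68*1 + c*159 = -68*1 + 2880*159 = -68 + 457920 = 457852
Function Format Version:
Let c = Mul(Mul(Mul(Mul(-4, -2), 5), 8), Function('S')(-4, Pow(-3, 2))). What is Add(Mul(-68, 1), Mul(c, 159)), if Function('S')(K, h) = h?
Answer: 457852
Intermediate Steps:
c = 2880 (c = Mul(Mul(Mul(Mul(-4, -2), 5), 8), Pow(-3, 2)) = Mul(Mul(Mul(8, 5), 8), 9) = Mul(Mul(40, 8), 9) = Mul(320, 9) = 2880)
Add(Mul(-68, 1), Mul(c, 159)) = Add(Mul(-68, 1), Mul(2880, 159)) = Add(-68, 457920) = 457852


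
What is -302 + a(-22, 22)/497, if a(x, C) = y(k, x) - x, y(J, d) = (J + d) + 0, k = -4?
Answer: -150098/497 ≈ -302.01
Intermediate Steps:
y(J, d) = J + d
a(x, C) = -4 (a(x, C) = (-4 + x) - x = -4)
-302 + a(-22, 22)/497 = -302 - 4/497 = -150098/497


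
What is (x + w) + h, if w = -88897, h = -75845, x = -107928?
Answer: -272670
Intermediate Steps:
(x + w) + h = (-107928 - 88897) - 75845 = -196825 - 75845 = -272670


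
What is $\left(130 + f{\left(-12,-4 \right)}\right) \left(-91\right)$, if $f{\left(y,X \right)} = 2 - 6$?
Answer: $-11466$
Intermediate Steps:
$f{\left(y,X \right)} = -4$ ($f{\left(y,X \right)} = 2 - 6 = -4$)
$\left(130 + f{\left(-12,-4 \right)}\right) \left(-91\right) = \left(130 - 4\right) \left(-91\right) = 126 \left(-91\right) = -11466$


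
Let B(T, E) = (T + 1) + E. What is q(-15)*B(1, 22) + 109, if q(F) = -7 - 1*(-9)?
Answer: 157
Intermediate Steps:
B(T, E) = 1 + E + T (B(T, E) = (1 + T) + E = 1 + E + T)
q(F) = 2 (q(F) = -7 + 9 = 2)
q(-15)*B(1, 22) + 109 = 2*(1 + 22 + 1) + 109 = 2*24 + 109 = 48 + 109 = 157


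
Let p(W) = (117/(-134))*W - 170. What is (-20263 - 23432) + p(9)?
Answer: -5878963/134 ≈ -43873.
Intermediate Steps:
p(W) = -170 - 117*W/134 (p(W) = (117*(-1/134))*W - 170 = -117*W/134 - 170 = -170 - 117*W/134)
(-20263 - 23432) + p(9) = (-20263 - 23432) + (-170 - 117/134*9) = -43695 + (-170 - 1053/134) = -43695 - 23833/134 = -5878963/134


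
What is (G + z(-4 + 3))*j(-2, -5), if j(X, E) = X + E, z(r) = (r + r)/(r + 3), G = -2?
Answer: 21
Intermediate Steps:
z(r) = 2*r/(3 + r) (z(r) = (2*r)/(3 + r) = 2*r/(3 + r))
j(X, E) = E + X
(G + z(-4 + 3))*j(-2, -5) = (-2 + 2*(-4 + 3)/(3 + (-4 + 3)))*(-5 - 2) = (-2 + 2*(-1)/(3 - 1))*(-7) = (-2 + 2*(-1)/2)*(-7) = (-2 + 2*(-1)*(½))*(-7) = (-2 - 1)*(-7) = -3*(-7) = 21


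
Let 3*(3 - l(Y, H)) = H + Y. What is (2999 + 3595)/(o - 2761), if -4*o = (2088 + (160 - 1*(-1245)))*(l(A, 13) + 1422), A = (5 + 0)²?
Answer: -79128/14832973 ≈ -0.0053346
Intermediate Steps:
A = 25 (A = 5² = 25)
l(Y, H) = 3 - H/3 - Y/3 (l(Y, H) = 3 - (H + Y)/3 = 3 + (-H/3 - Y/3) = 3 - H/3 - Y/3)
o = -14799841/12 (o = -(2088 + (160 - 1*(-1245)))*((3 - ⅓*13 - ⅓*25) + 1422)/4 = -(2088 + (160 + 1245))*((3 - 13/3 - 25/3) + 1422)/4 = -(2088 + 1405)*(-29/3 + 1422)/4 = -3493*4237/(4*3) = -¼*14799841/3 = -14799841/12 ≈ -1.2333e+6)
(2999 + 3595)/(o - 2761) = (2999 + 3595)/(-14799841/12 - 2761) = 6594/(-14832973/12) = 6594*(-12/14832973) = -79128/14832973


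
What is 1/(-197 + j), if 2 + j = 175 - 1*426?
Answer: -1/450 ≈ -0.0022222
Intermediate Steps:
j = -253 (j = -2 + (175 - 1*426) = -2 + (175 - 426) = -2 - 251 = -253)
1/(-197 + j) = 1/(-197 - 253) = 1/(-450) = -1/450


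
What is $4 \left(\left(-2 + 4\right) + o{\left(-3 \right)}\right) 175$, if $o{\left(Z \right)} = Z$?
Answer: $-700$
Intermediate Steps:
$4 \left(\left(-2 + 4\right) + o{\left(-3 \right)}\right) 175 = 4 \left(\left(-2 + 4\right) - 3\right) 175 = 4 \left(2 - 3\right) 175 = 4 \left(-1\right) 175 = \left(-4\right) 175 = -700$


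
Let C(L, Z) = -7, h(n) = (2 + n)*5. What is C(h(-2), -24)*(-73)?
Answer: 511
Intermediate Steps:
h(n) = 10 + 5*n
C(h(-2), -24)*(-73) = -7*(-73) = 511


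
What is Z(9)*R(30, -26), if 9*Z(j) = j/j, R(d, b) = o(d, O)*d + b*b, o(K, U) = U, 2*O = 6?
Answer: 766/9 ≈ 85.111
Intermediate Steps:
O = 3 (O = (½)*6 = 3)
R(d, b) = b² + 3*d (R(d, b) = 3*d + b*b = 3*d + b² = b² + 3*d)
Z(j) = ⅑ (Z(j) = (j/j)/9 = (⅑)*1 = ⅑)
Z(9)*R(30, -26) = ((-26)² + 3*30)/9 = (676 + 90)/9 = (⅑)*766 = 766/9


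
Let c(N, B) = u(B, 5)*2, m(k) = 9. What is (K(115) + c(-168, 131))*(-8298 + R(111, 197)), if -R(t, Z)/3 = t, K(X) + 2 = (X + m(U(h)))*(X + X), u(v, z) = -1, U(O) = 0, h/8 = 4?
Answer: -246121596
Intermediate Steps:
h = 32 (h = 8*4 = 32)
K(X) = -2 + 2*X*(9 + X) (K(X) = -2 + (X + 9)*(X + X) = -2 + (9 + X)*(2*X) = -2 + 2*X*(9 + X))
R(t, Z) = -3*t
c(N, B) = -2 (c(N, B) = -1*2 = -2)
(K(115) + c(-168, 131))*(-8298 + R(111, 197)) = ((-2 + 2*115**2 + 18*115) - 2)*(-8298 - 3*111) = ((-2 + 2*13225 + 2070) - 2)*(-8298 - 333) = ((-2 + 26450 + 2070) - 2)*(-8631) = (28518 - 2)*(-8631) = 28516*(-8631) = -246121596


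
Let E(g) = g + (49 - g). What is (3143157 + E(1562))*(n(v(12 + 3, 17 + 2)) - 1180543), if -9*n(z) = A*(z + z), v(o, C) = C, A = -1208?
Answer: -33251922839498/9 ≈ -3.6947e+12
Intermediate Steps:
E(g) = 49
n(z) = 2416*z/9 (n(z) = -(-1208)*(z + z)/9 = -(-1208)*2*z/9 = -(-2416)*z/9 = 2416*z/9)
(3143157 + E(1562))*(n(v(12 + 3, 17 + 2)) - 1180543) = (3143157 + 49)*(2416*(17 + 2)/9 - 1180543) = 3143206*((2416/9)*19 - 1180543) = 3143206*(45904/9 - 1180543) = 3143206*(-10578983/9) = -33251922839498/9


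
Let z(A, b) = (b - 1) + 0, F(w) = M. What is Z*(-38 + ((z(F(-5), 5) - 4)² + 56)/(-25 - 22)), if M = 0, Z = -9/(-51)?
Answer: -5526/799 ≈ -6.9161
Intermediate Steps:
Z = 3/17 (Z = -9*(-1/51) = 3/17 ≈ 0.17647)
F(w) = 0
z(A, b) = -1 + b (z(A, b) = (-1 + b) + 0 = -1 + b)
Z*(-38 + ((z(F(-5), 5) - 4)² + 56)/(-25 - 22)) = 3*(-38 + (((-1 + 5) - 4)² + 56)/(-25 - 22))/17 = 3*(-38 + ((4 - 4)² + 56)/(-47))/17 = 3*(-38 + (0² + 56)*(-1/47))/17 = 3*(-38 + (0 + 56)*(-1/47))/17 = 3*(-38 + 56*(-1/47))/17 = 3*(-38 - 56/47)/17 = (3/17)*(-1842/47) = -5526/799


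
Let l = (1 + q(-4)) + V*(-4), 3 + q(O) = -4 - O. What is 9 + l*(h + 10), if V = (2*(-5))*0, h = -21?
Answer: 31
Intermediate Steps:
q(O) = -7 - O (q(O) = -3 + (-4 - O) = -7 - O)
V = 0 (V = -10*0 = 0)
l = -2 (l = (1 + (-7 - 1*(-4))) + 0*(-4) = (1 + (-7 + 4)) + 0 = (1 - 3) + 0 = -2 + 0 = -2)
9 + l*(h + 10) = 9 - 2*(-21 + 10) = 9 - 2*(-11) = 9 + 22 = 31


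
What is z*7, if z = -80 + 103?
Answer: 161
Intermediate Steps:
z = 23
z*7 = 23*7 = 161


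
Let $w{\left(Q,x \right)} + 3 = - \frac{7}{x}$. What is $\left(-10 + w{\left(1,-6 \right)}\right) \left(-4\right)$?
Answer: $\frac{142}{3} \approx 47.333$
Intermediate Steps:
$w{\left(Q,x \right)} = -3 - \frac{7}{x}$
$\left(-10 + w{\left(1,-6 \right)}\right) \left(-4\right) = \left(-10 - \left(3 + \frac{7}{-6}\right)\right) \left(-4\right) = \left(-10 - \frac{11}{6}\right) \left(-4\right) = \left(- \frac{71}{6}\right) \left(-4\right) = \frac{142}{3}$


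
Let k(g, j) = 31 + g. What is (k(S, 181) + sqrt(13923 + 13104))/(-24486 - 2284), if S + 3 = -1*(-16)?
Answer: -22/13385 - 3*sqrt(3003)/26770 ≈ -0.0077848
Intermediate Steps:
S = 13 (S = -3 - 1*(-16) = -3 + 16 = 13)
(k(S, 181) + sqrt(13923 + 13104))/(-24486 - 2284) = ((31 + 13) + sqrt(13923 + 13104))/(-24486 - 2284) = (44 + sqrt(27027))/(-26770) = (44 + 3*sqrt(3003))*(-1/26770) = -22/13385 - 3*sqrt(3003)/26770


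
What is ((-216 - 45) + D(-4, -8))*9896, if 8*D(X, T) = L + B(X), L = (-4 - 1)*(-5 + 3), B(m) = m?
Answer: -2575434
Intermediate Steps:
L = 10 (L = -5*(-2) = 10)
D(X, T) = 5/4 + X/8 (D(X, T) = (10 + X)/8 = 5/4 + X/8)
((-216 - 45) + D(-4, -8))*9896 = ((-216 - 45) + (5/4 + (1/8)*(-4)))*9896 = (-261 + (5/4 - 1/2))*9896 = (-261 + 3/4)*9896 = -1041/4*9896 = -2575434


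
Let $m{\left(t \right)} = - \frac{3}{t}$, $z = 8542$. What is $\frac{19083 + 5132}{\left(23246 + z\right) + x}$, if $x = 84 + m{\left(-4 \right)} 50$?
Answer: $\frac{48430}{63819} \approx 0.75887$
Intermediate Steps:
$x = \frac{243}{2}$ ($x = 84 + - \frac{3}{-4} \cdot 50 = 84 + \left(-3\right) \left(- \frac{1}{4}\right) 50 = 84 + \frac{3}{4} \cdot 50 = 84 + \frac{75}{2} = \frac{243}{2} \approx 121.5$)
$\frac{19083 + 5132}{\left(23246 + z\right) + x} = \frac{19083 + 5132}{\left(23246 + 8542\right) + \frac{243}{2}} = \frac{24215}{31788 + \frac{243}{2}} = \frac{24215}{\frac{63819}{2}} = 24215 \cdot \frac{2}{63819} = \frac{48430}{63819}$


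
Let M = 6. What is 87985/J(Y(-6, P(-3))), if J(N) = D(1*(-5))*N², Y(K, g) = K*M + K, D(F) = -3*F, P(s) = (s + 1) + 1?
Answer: 17597/5292 ≈ 3.3252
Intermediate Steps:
P(s) = 2 + s (P(s) = (1 + s) + 1 = 2 + s)
Y(K, g) = 7*K (Y(K, g) = K*6 + K = 6*K + K = 7*K)
J(N) = 15*N² (J(N) = (-3*(-5))*N² = 15*N²)
87985/J(Y(-6, P(-3))) = 87985/((15*(7*(-6))²)) = 87985/((15*(-42)²)) = 87985/((15*1764)) = 87985/26460 = 87985*(1/26460) = 17597/5292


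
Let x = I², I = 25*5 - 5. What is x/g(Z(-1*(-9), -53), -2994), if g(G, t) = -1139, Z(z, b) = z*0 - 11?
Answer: -14400/1139 ≈ -12.643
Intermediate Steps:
Z(z, b) = -11 (Z(z, b) = 0 - 11 = -11)
I = 120 (I = 125 - 5 = 120)
x = 14400 (x = 120² = 14400)
x/g(Z(-1*(-9), -53), -2994) = 14400/(-1139) = 14400*(-1/1139) = -14400/1139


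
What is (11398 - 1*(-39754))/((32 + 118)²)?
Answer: 12788/5625 ≈ 2.2734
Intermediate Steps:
(11398 - 1*(-39754))/((32 + 118)²) = (11398 + 39754)/(150²) = 51152/22500 = 51152*(1/22500) = 12788/5625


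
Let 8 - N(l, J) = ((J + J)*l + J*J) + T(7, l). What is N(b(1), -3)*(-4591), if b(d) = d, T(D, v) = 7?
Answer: 9182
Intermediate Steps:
N(l, J) = 1 - J**2 - 2*J*l (N(l, J) = 8 - (((J + J)*l + J*J) + 7) = 8 - (((2*J)*l + J**2) + 7) = 8 - ((2*J*l + J**2) + 7) = 8 - ((J**2 + 2*J*l) + 7) = 8 - (7 + J**2 + 2*J*l) = 8 + (-7 - J**2 - 2*J*l) = 1 - J**2 - 2*J*l)
N(b(1), -3)*(-4591) = (1 - 1*(-3)**2 - 2*(-3)*1)*(-4591) = (1 - 1*9 + 6)*(-4591) = (1 - 9 + 6)*(-4591) = -2*(-4591) = 9182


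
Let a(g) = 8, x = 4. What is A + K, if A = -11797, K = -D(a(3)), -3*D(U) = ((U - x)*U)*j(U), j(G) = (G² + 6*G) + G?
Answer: -10517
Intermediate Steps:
j(G) = G² + 7*G
D(U) = -U²*(-4 + U)*(7 + U)/3 (D(U) = -(U - 1*4)*U*U*(7 + U)/3 = -(U - 4)*U*U*(7 + U)/3 = -(-4 + U)*U*U*(7 + U)/3 = -U*(-4 + U)*U*(7 + U)/3 = -U²*(-4 + U)*(7 + U)/3)
K = 1280 (K = -(-1)*8²*(-4 + 8)*(7 + 8)/3 = -(-1)*64*4*15/3 = -1*(-1280) = 1280)
A + K = -11797 + 1280 = -10517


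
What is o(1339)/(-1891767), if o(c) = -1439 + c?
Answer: 100/1891767 ≈ 5.2861e-5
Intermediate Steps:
o(1339)/(-1891767) = (-1439 + 1339)/(-1891767) = -100*(-1/1891767) = 100/1891767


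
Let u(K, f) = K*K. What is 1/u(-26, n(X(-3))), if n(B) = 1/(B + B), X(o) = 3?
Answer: 1/676 ≈ 0.0014793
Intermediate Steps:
n(B) = 1/(2*B)
u(K, f) = K²
1/u(-26, n(X(-3))) = 1/((-26)²) = 1/676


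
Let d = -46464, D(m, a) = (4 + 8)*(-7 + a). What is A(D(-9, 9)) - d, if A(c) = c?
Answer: 46488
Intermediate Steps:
D(m, a) = -84 + 12*a (D(m, a) = 12*(-7 + a) = -84 + 12*a)
A(D(-9, 9)) - d = (-84 + 12*9) - 1*(-46464) = (-84 + 108) + 46464 = 24 + 46464 = 46488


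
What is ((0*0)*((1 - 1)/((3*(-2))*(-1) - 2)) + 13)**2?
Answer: 169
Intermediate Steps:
((0*0)*((1 - 1)/((3*(-2))*(-1) - 2)) + 13)**2 = (0*(0/(-6*(-1) - 2)) + 13)**2 = (0*(0/(6 - 2)) + 13)**2 = (0*(0/4) + 13)**2 = (0*(0*(1/4)) + 13)**2 = (0*0 + 13)**2 = (0 + 13)**2 = 13**2 = 169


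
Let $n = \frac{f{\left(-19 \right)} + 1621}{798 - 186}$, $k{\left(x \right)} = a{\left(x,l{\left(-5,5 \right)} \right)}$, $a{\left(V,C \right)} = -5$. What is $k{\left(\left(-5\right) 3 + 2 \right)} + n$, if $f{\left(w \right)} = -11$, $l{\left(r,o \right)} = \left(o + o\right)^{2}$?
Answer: $- \frac{725}{306} \approx -2.3693$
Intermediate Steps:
$l{\left(r,o \right)} = 4 o^{2}$ ($l{\left(r,o \right)} = \left(2 o\right)^{2} = 4 o^{2}$)
$k{\left(x \right)} = -5$
$n = \frac{805}{306}$ ($n = \frac{-11 + 1621}{798 - 186} = \frac{1610}{612} = 1610 \cdot \frac{1}{612} = \frac{805}{306} \approx 2.6307$)
$k{\left(\left(-5\right) 3 + 2 \right)} + n = -5 + \frac{805}{306} = - \frac{725}{306}$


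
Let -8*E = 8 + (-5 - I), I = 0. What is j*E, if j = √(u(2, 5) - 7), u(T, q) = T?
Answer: -3*I*√5/8 ≈ -0.83853*I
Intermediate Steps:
j = I*√5 (j = √(2 - 7) = √(-5) = I*√5 ≈ 2.2361*I)
E = -3/8 (E = -(8 + (-5 - 1*0))/8 = -(8 + (-5 + 0))/8 = -(8 - 5)/8 = -⅛*3 = -3/8 ≈ -0.37500)
j*E = (I*√5)*(-3/8) = -3*I*√5/8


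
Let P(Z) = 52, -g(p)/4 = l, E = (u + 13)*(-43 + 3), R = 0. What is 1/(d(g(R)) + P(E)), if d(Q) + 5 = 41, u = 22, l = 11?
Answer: 1/88 ≈ 0.011364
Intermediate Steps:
E = -1400 (E = (22 + 13)*(-43 + 3) = 35*(-40) = -1400)
g(p) = -44 (g(p) = -4*11 = -44)
d(Q) = 36 (d(Q) = -5 + 41 = 36)
1/(d(g(R)) + P(E)) = 1/(36 + 52) = 1/88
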